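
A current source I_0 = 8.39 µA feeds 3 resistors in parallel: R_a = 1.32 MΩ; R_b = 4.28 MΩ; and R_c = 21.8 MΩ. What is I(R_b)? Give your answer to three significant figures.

I ≈ 1.89 µA

ΣG = 1/1.32 + 1/4.28 + 1/21.8 = 1.037.
Current divider: I(R_b) = I_0 · G_k/ΣG = 8.39 × (0.2336/1.037) = 8.39 × 0.2253 = 1.890 µA.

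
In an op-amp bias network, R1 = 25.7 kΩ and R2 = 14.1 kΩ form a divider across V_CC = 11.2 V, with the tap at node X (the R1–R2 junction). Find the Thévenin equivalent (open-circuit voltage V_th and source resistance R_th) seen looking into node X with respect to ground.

Open-circuit (no load on X): V_th = V_CC · R2/(R1 + R2) = 11.2 × 14.1/(25.70 + 14.1) = 3.968 V.
Zeroing V_CC shorts the top of R1 to ground, so R_th = R1 ‖ R2 = 9.105 kΩ.

V_th ≈ 3.97 V, R_th ≈ 9.10 kΩ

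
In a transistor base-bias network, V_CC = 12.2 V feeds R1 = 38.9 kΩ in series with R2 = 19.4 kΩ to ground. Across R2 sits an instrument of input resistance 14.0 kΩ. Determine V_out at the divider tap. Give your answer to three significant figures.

V_out ≈ 2.11 V

First combine the lower leg with the load: R2 ‖ R_L = 8.132 kΩ.
Now apply the divider: V_out = 12.2 × 0.1729 = 2.109 V.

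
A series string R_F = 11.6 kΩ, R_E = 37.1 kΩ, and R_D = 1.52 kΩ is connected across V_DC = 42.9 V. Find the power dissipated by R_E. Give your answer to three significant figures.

Series current I = V_DC/ΣR = 42.9/50.22 = 0.8542 mA.
V(R_E) = I·R = 31.69 V; P = V·I = 31.69 × 0.8542 = 27.07 mW.

P ≈ 27.1 mW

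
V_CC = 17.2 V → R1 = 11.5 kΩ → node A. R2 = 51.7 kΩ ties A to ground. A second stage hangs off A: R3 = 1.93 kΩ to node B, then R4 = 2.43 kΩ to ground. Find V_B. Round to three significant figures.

The second stage (R3 + R4 = 4.360 kΩ) loads node A in parallel with R2.
R2 ‖ (R3+R4) = 4.021 kΩ.
V_A = 17.2 × 4.021/(11.5 + 4.021) = 4.456 V.
Then the unloaded second divider: V_B = V_A × R4/(R3+R4) = 4.456 × 0.5573 = 2.483 V.

V_B ≈ 2.48 V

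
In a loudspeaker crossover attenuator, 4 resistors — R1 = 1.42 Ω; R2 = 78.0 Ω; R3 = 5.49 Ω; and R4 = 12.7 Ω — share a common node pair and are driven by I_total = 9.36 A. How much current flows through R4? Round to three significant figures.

I ≈ 0.754 A

ΣG = 1/1.42 + 1/78.0 + 1/5.49 + 1/12.7 = 0.9779.
By the current-divider rule, I = I_total · G_k/ΣG = 9.36 × 0.08052 = 0.7536 A.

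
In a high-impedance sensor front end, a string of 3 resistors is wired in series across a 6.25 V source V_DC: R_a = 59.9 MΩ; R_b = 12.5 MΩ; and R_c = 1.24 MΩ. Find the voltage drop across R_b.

ΣR = 59.9 + 12.5 + 1.24 = 73.64 MΩ.
V = V_DC · R/ΣR = 6.25 × 0.1697 = 1.061 V.

V ≈ 1.06 V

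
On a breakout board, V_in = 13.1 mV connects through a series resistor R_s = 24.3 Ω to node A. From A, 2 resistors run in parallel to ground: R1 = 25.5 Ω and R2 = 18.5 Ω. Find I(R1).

Parallel bank: R_p = 1/(1/25.5 + 1/18.5) = 10.72 Ω.
V_A = 13.1 × 10.72/35.02 = 4.010 mV.
Branch current I = V_A/R1 = 4.010/25.5 = 0.1573 mA.

I ≈ 0.157 mA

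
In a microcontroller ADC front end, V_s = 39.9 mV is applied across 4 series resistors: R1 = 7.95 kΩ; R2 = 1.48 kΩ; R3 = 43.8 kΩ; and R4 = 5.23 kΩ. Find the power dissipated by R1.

ΣR = 58.46 kΩ → I = 39.9/58.46 = 0.6825 µA.
V(R1) = I·R = 5.426 mV; P = V·I = 5.426 × 0.6825 = 3.703 nW.

P ≈ 3.70 nW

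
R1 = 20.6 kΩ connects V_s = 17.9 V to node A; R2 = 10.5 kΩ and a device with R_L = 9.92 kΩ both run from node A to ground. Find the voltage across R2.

V_out ≈ 3.55 V

First combine the lower leg with the load: R2 ‖ R_L = 5.101 kΩ.
Voltage divider with the loaded lower leg: V_out = 17.9 × 5.101/(20.6 + 5.101) = 17.9 × 0.1985 = 3.553 V.
(Unloaded it would be 6.04 V; the load pulls it down.)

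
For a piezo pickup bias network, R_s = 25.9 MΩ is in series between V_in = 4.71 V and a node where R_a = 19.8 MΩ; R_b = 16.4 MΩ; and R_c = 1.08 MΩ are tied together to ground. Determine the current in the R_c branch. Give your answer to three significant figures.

I ≈ 0.156 µA

Combine the parallel branches: R_p = (1/19.8 + 1/16.4 + 1/1.08)⁻¹ = 0.9639 MΩ.
V_A by voltage divider: V_A = 4.71 × 0.9639/(25.9 + 0.9639) = 0.1690 V.
Branch current I = V_A/R_c = 0.1690/1.08 = 0.1565 µA.
(Equivalently: I_total = 0.1753 µA, then current-divider fraction G_k/ΣG = 0.8925.)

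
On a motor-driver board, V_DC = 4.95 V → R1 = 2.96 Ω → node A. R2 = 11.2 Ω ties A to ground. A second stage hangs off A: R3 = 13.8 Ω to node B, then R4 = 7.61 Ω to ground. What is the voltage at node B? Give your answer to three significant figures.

Node A sees R2 in parallel with the series input of stage 2, R3 + R4 = 21.41 Ω.
Effective lower resistance at A: R2 ‖ 21.41 = 7.353 Ω.
So V_A = 4.95 × 0.7130 = 3.529 V.
V_B = V_A × 0.3554 = 1.254 V.

V_B ≈ 1.25 V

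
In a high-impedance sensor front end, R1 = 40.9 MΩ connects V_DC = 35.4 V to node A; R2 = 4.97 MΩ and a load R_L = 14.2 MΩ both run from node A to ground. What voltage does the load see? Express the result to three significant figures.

The load sits in parallel with R2, giving an effective lower resistance R2' = R2·R_L/(R2+R_L) = 3.681 MΩ.
Voltage divider with the loaded lower leg: V_out = 35.4 × 3.681/(40.9 + 3.681) = 35.4 × 0.08258 = 2.923 V.

V_out ≈ 2.92 V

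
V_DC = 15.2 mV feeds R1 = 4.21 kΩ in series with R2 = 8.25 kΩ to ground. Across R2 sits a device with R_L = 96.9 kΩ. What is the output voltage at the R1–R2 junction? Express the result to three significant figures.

V_out ≈ 9.78 mV

R2 ‖ R_L = (8.25 × 96.9)/(8.25 + 96.9) = 7.603 kΩ.
Now apply the divider: V_out = 15.2 × 0.6436 = 9.783 mV.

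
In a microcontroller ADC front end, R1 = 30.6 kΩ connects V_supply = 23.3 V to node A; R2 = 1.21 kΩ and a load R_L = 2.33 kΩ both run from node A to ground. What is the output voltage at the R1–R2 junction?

V_out ≈ 0.591 V

First combine the lower leg with the load: R2 ‖ R_L = 0.7964 kΩ.
Then V_out = V_supply · R2'/(R1 + R2') = 23.3 × 0.7964/31.40 = 0.5910 V.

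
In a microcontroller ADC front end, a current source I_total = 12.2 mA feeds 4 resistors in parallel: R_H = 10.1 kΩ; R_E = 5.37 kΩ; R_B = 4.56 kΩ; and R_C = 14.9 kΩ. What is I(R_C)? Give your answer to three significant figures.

I ≈ 1.43 mA

ΣG = 1/10.1 + 1/5.37 + 1/4.56 + 1/14.9 = 0.5716.
By the current-divider rule, I = I_total · G_k/ΣG = 12.2 × 0.1174 = 1.432 mA.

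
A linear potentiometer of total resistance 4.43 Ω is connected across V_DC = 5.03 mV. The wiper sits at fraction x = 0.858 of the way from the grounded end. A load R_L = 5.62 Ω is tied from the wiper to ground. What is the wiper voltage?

V_out ≈ 3.94 mV

Lower segment x·R_p = 3.801 Ω; upper segment (1−x)·R_p = 0.6291 Ω.
(x·R_p) ‖ R_L = 2.267 Ω.
Then V_out = V_DC · 2.267/(0.6291 + 2.267) = 3.938 mV.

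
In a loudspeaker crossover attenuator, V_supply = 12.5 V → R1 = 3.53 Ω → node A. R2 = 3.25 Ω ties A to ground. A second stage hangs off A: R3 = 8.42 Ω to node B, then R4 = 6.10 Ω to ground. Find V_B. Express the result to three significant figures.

V_B ≈ 2.25 V

Node A sees R2 in parallel with the series input of stage 2, R3 + R4 = 14.52 Ω.
Effective lower resistance at A: R2 ‖ 14.52 = 2.656 Ω.
So V_A = 12.5 × 0.4293 = 5.366 V.
V_B = V_A × 0.4201 = 2.255 V.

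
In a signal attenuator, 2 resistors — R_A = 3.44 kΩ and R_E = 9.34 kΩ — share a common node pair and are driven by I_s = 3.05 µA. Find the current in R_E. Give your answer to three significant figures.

I ≈ 0.821 µA

For two parallel branches, I_k = I_s · (other R)/(sum of R).
I(R_E) = 3.05 × 3.44/(3.44 + 9.34) = 3.05 × 0.2692 = 0.8210 µA.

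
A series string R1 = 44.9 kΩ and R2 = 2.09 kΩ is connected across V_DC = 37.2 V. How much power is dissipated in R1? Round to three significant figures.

P ≈ 28.1 mW

ΣR = 46.99 kΩ → I = 37.2/46.99 = 0.7917 mA.
P(R1) = I²·R1 = (0.7917)² × 44.9 = 28.14 mW.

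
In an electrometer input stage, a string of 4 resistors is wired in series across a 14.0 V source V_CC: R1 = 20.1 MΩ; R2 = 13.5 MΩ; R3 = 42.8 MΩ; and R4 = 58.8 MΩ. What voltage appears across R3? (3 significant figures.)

V ≈ 4.43 V

Series total: ΣR = 20.1 + 13.5 + 42.8 + 58.8 = 135.2 MΩ.
V = V_CC · R/ΣR = 14.0 × 0.3166 = 4.432 V.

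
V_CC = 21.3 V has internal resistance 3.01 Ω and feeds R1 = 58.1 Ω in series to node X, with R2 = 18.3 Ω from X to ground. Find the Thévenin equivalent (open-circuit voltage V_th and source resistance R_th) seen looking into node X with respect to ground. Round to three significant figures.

R1' = 3.01 + 58.1 = 61.11 Ω (source resistance + R1).
With X open, the divider is unloaded: V_th = 21.3 × 18.3/79.41 = 4.909 V.
With V_CC suppressed (replaced by a short), R_th = R1' ‖ R2 = (61.11 × 18.3)/(61.11 + 18.3) = 14.08 Ω.

V_th ≈ 4.91 V, R_th ≈ 14.1 Ω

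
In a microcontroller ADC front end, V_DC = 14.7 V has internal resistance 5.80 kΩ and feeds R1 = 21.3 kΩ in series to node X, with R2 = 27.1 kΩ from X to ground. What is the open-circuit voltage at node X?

R1' = 5.80 + 21.3 = 27.10 kΩ (source resistance + R1).
With X open, the divider is unloaded: V_th = 14.7 × 27.1/54.20 = 7.350 V.

V_th ≈ 7.35 V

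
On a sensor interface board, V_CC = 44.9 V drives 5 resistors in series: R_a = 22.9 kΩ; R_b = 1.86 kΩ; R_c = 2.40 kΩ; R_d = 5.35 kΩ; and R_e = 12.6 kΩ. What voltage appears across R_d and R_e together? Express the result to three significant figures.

Total series resistance ΣR = 22.9 + 1.86 + 2.40 + 5.35 + 12.6 = 45.11 kΩ.
R_{R_d..R_e} = 5.35 + 12.6 = 17.95 kΩ.
By the voltage-divider rule, V = 44.9 × 17.95/45.11 = 17.87 V.

V ≈ 17.9 V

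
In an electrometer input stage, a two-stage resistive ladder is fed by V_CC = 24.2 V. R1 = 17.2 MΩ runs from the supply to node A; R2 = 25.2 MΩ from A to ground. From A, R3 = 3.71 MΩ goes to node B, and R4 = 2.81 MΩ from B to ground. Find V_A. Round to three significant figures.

Looking into the second stage from A: R3 + R4 = 6.520 MΩ appears in parallel with R2.
Effective lower resistance at A: R2 ‖ 6.520 = 5.180 MΩ.
So V_A = 24.2 × 0.2315 = 5.601 V.

V_A ≈ 5.60 V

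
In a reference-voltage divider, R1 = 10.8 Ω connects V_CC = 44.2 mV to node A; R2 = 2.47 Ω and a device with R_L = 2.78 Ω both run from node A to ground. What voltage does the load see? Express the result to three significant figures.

First combine the lower leg with the load: R2 ‖ R_L = 1.308 Ω.
Now apply the divider: V_out = 44.2 × 0.1080 = 4.775 mV.

V_out ≈ 4.77 mV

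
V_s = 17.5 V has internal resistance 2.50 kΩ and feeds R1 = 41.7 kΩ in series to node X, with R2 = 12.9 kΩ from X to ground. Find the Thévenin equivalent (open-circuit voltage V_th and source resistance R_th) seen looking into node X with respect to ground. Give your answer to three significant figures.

V_th ≈ 3.95 V, R_th ≈ 9.99 kΩ

R1' = 2.50 + 41.7 = 44.20 kΩ (source resistance + R1).
V_th is the unloaded tap voltage: V_s · R2/(R1'+R2) = 17.5 × 0.2259 = 3.954 V.
Zeroing V_s shorts the top of R1' to ground, so R_th = R1' ‖ R2 = 9.986 kΩ.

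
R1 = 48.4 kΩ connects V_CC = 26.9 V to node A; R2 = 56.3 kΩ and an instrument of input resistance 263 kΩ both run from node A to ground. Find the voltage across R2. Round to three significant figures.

The load sits in parallel with R2, giving an effective lower resistance R2' = R2·R_L/(R2+R_L) = 46.37 kΩ.
Voltage divider with the loaded lower leg: V_out = 26.9 × 46.37/(48.4 + 46.37) = 26.9 × 0.4893 = 13.16 V.
(Unloaded it would be 14.5 V; the load pulls it down.)

V_out ≈ 13.2 V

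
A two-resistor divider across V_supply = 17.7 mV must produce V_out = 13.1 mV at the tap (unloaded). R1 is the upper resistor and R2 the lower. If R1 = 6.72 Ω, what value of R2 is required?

The divider ratio is R2/(R1+R2) = 13.1/17.7 = 0.7401.
R2 = R1 · 0.7401/(1 − 0.7401) = 19.14 Ω.

R2 ≈ 19.1 Ω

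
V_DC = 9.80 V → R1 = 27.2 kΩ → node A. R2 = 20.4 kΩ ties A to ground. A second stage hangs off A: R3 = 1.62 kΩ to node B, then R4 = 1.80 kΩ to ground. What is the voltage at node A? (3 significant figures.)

V_A ≈ 0.953 V

The second stage (R3 + R4 = 3.420 kΩ) loads node A in parallel with R2.
Effective lower resistance at A: R2 ‖ 3.420 = 2.929 kΩ.
First divider: V_A = V_DC · 2.929/(27.2 + 2.929) = 0.9527 V.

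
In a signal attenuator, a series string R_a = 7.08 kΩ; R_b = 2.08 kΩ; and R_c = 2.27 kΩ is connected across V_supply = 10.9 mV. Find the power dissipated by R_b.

P ≈ 1.89 nW

Series current I = V_supply/ΣR = 10.9/11.43 = 0.9536 µA.
P = I²R = 0.9094 × 2.08 = 1.892 nW.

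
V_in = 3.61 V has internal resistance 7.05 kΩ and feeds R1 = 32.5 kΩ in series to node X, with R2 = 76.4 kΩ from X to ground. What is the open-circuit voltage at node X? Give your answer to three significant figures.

V_th ≈ 2.38 V

R1' = 7.05 + 32.5 = 39.55 kΩ (source resistance + R1).
With X open, the divider is unloaded: V_th = 3.61 × 76.4/116.0 = 2.379 V.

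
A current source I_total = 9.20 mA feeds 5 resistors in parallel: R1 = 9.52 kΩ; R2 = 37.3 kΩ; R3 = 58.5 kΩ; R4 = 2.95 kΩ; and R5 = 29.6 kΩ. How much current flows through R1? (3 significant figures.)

Conductances: ΣG = 1/9.52 + 1/37.3 + 1/58.5 + 1/2.95 + 1/29.6 = 0.5217 (1/kΩ).
Current divider: I(R1) = I_total · G_k/ΣG = 9.20 × (0.1050/0.5217) = 9.20 × 0.2013 = 1.852 mA.

I ≈ 1.85 mA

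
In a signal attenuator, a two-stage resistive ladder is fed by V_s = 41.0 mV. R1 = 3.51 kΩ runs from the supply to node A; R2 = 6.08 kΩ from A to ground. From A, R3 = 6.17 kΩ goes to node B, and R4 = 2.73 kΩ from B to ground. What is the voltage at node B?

The second stage (R3 + R4 = 8.900 kΩ) loads node A in parallel with R2.
Effective lower resistance at A: R2 ‖ 8.900 = 3.612 kΩ.
V_A = 41.0 × 3.612/(3.51 + 3.612) = 20.79 mV.
Stage 2 is unloaded, so V_B = V_A · R4/(R3+R4) = 20.79 × 2.73/8.900 = 6.379 mV.

V_B ≈ 6.38 mV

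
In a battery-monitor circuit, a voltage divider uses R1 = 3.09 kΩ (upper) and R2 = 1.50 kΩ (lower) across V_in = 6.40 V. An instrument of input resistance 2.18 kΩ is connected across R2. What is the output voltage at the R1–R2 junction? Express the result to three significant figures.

First combine the lower leg with the load: R2 ‖ R_L = 0.8886 kΩ.
Then V_out = V_in · R2'/(R1 + R2') = 6.40 × 0.8886/3.979 = 1.429 V.

V_out ≈ 1.43 V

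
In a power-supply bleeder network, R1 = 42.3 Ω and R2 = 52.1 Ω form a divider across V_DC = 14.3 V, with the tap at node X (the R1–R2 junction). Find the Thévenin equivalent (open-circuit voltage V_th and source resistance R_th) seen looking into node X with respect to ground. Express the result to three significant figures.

V_th ≈ 7.89 V, R_th ≈ 23.3 Ω

Open-circuit (no load on X): V_th = V_DC · R2/(R1 + R2) = 14.3 × 52.1/(42.30 + 52.1) = 7.892 V.
Zeroing V_DC shorts the top of R1 to ground, so R_th = R1 ‖ R2 = 23.35 Ω.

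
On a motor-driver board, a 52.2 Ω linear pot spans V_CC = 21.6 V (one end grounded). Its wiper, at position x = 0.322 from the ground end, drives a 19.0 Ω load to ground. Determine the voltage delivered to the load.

Lower segment x·R_p = 16.81 Ω; upper segment (1−x)·R_p = 35.39 Ω.
(x·R_p) ‖ R_L = 8.919 Ω.
V_out = 21.6 × 8.919/(35.39 + 8.919) = 4.348 V.

V_out ≈ 4.35 V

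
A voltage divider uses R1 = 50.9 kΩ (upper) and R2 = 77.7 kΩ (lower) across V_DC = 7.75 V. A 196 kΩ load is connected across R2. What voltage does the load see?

R2 ‖ R_L = (77.7 × 196)/(77.7 + 196) = 55.64 kΩ.
Now apply the divider: V_out = 7.75 × 0.5223 = 4.047 V.

V_out ≈ 4.05 V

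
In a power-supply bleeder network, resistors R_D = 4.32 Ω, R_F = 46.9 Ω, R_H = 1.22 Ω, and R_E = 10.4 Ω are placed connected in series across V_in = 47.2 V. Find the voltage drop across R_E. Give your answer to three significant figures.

V ≈ 7.81 V

Total series resistance ΣR = 4.32 + 46.9 + 1.22 + 10.4 = 62.84 Ω.
V = V_in · R/ΣR = 47.2 × 0.1655 = 7.812 V.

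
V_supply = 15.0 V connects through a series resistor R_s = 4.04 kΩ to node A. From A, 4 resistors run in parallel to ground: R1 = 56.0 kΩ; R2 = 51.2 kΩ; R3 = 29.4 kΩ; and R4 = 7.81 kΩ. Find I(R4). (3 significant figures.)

I ≈ 1.06 mA

Combine the parallel branches: R_p = (1/56.0 + 1/51.2 + 1/29.4 + 1/7.81)⁻¹ = 5.014 kΩ.
V_A by voltage divider: V_A = 15.0 × 5.014/(4.04 + 5.014) = 8.307 V.
I(R4) = V_A / R4 = 8.307/7.81 = 1.064 mA.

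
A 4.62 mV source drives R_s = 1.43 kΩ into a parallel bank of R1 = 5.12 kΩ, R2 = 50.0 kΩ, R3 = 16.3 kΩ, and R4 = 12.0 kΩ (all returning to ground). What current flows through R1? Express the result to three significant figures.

Equivalent of the parallel group: R_p = 2.778 kΩ.
V_A by voltage divider: V_A = 4.62 × 2.778/(1.43 + 2.778) = 3.050 mV.
I(R1) = V_A / R1 = 3.050/5.12 = 0.5957 µA.
(Check via current divider: I_total = 1.098 µA; share G_k/ΣG = 0.5425 → same result.)

I ≈ 0.596 µA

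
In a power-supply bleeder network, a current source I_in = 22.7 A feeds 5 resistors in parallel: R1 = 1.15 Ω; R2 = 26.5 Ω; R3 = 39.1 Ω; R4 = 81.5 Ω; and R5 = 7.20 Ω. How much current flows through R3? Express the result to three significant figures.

ΣG = 1/1.15 + 1/26.5 + 1/39.1 + 1/81.5 + 1/7.20 = 1.084.
By the current-divider rule, I = I_in · G_k/ΣG = 22.7 × 0.02359 = 0.5356 A.

I ≈ 0.536 A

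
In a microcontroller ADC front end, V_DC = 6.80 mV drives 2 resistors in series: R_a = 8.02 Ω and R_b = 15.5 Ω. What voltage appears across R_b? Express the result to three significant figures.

ΣR = 8.02 + 15.5 = 23.52 Ω.
Voltage divider: V = V_DC · (15.50 / 23.52) = 6.80 × 0.6590 = 4.481 mV.

V ≈ 4.48 mV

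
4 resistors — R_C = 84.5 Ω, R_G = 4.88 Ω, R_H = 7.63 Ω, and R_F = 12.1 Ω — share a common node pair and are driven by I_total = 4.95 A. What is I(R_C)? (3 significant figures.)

I ≈ 0.136 A

Total conductance ΣG = 1/84.5 + 1/4.88 + 1/7.63 + 1/12.1 = 0.4305 (units of 1/Ω).
By the current-divider rule, I = I_total · G_k/ΣG = 4.95 × 0.02749 = 0.1361 A.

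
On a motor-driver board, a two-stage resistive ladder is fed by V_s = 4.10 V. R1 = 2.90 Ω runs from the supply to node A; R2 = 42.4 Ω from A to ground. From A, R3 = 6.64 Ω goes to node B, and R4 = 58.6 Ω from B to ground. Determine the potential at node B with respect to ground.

V_B ≈ 3.31 V

The second stage (R3 + R4 = 65.24 Ω) loads node A in parallel with R2.
Effective lower resistance at A: R2 ‖ 65.24 = 25.70 Ω.
First divider: V_A = V_s · 25.70/(2.90 + 25.70) = 3.684 V.
Then the unloaded second divider: V_B = V_A × R4/(R3+R4) = 3.684 × 0.8982 = 3.309 V.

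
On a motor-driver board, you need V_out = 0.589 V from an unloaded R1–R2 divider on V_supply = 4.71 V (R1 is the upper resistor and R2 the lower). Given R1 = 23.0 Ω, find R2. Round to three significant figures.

V_out/V_supply = R2/(R1+R2) = 0.1251.
Rearranging, R2 = R1·k/(1−k) = 23.0 × 0.1429 = 3.287 Ω.

R2 ≈ 3.29 Ω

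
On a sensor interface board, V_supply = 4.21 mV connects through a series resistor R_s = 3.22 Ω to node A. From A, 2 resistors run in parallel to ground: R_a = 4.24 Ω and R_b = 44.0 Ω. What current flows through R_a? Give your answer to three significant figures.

Parallel bank: R_p = 1/(1/4.24 + 1/44.0) = 3.867 Ω.
V_A by voltage divider: V_A = 4.21 × 3.867/(3.22 + 3.867) = 2.297 mV.
I(R_a) = V_A / R_a = 2.297/4.24 = 0.5418 mA.
(Check via current divider: I_total = 0.5940 mA; share G_k/ΣG = 0.9121 → same result.)

I ≈ 0.542 mA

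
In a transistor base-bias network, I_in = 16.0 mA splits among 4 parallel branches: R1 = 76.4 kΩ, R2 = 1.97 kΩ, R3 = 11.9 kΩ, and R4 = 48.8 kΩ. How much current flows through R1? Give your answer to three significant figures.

ΣG = 1/76.4 + 1/1.97 + 1/11.9 + 1/48.8 = 0.6252.
Current divider: I(R1) = I_in · G_k/ΣG = 16.0 × (0.01309/0.6252) = 16.0 × 0.02093 = 0.3350 mA.

I ≈ 0.335 mA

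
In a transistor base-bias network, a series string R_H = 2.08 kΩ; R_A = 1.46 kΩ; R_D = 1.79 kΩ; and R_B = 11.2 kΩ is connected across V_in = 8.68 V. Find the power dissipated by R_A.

P ≈ 0.403 mW

ΣR = 16.53 kΩ → I = 8.68/16.53 = 0.5251 mA.
P = I²R = 0.2757 × 1.46 = 0.4026 mW.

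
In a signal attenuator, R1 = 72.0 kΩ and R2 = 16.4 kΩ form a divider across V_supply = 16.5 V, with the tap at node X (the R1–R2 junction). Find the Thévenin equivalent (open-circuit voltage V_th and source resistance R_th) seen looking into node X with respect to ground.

V_th ≈ 3.06 V, R_th ≈ 13.4 kΩ

Open-circuit (no load on X): V_th = V_supply · R2/(R1 + R2) = 16.5 × 16.4/(72.00 + 16.4) = 3.061 V.
Zeroing V_supply shorts the top of R1 to ground, so R_th = R1 ‖ R2 = 13.36 kΩ.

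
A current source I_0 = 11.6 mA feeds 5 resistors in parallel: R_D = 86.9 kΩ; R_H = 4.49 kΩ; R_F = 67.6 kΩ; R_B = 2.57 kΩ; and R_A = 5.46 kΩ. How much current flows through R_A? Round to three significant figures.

Conductances: ΣG = 1/86.9 + 1/4.49 + 1/67.6 + 1/2.57 + 1/5.46 = 0.8213 (1/kΩ).
By the current-divider rule, I = I_0 · G_k/ΣG = 11.6 × 0.2230 = 2.587 mA.

I ≈ 2.59 mA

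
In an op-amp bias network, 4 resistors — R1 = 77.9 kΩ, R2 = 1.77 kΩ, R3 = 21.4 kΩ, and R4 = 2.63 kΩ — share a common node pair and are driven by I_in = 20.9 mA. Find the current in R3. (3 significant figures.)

Conductances: ΣG = 1/77.9 + 1/1.77 + 1/21.4 + 1/2.63 = 1.005 (1/kΩ).
R3 takes the fraction G_k/ΣG = 0.04673/1.005 = 0.04651, so I = 20.9 × 0.04651 = 0.9720 mA.

I ≈ 0.972 mA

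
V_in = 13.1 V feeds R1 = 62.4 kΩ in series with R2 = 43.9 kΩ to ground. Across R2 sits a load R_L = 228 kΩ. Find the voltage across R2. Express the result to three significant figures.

R2 ‖ R_L = (43.9 × 228)/(43.9 + 228) = 36.81 kΩ.
Now apply the divider: V_out = 13.1 × 0.3710 = 4.861 V.
(Unloaded it would be 5.41 V; the load pulls it down.)

V_out ≈ 4.86 V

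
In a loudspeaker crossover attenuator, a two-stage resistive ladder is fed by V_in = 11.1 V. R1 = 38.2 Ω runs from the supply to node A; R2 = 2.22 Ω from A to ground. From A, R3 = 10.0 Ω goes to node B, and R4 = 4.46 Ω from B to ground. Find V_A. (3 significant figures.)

The second stage (R3 + R4 = 14.46 Ω) loads node A in parallel with R2.
R2 ‖ (R3+R4) = 1.925 Ω.
V_A = 11.1 × 1.925/(38.2 + 1.925) = 0.5324 V.

V_A ≈ 0.532 V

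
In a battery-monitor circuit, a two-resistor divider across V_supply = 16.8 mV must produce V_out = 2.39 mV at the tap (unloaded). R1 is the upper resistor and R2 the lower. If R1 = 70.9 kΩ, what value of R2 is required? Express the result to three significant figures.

V_out/V_supply = R2/(R1+R2) = 0.1423.
R2 = R1 · 0.1423/(1 − 0.1423) = 11.76 kΩ.

R2 ≈ 11.8 kΩ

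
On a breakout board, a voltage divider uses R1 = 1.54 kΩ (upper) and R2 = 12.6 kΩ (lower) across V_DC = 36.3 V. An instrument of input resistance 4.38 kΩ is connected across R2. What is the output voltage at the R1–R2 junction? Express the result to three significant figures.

V_out ≈ 24.6 V

First combine the lower leg with the load: R2 ‖ R_L = 3.250 kΩ.
Then V_out = V_DC · R2'/(R1 + R2') = 36.3 × 3.250/4.790 = 24.63 V.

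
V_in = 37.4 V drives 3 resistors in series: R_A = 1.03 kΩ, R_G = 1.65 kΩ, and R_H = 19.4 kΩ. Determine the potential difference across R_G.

Series total: ΣR = 1.03 + 1.65 + 19.4 = 22.08 kΩ.
By the voltage-divider rule, V = 37.4 × 1.650/22.08 = 2.795 V.

V ≈ 2.79 V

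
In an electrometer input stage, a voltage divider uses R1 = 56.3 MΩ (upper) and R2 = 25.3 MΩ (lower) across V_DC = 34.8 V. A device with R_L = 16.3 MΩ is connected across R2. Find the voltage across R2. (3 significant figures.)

V_out ≈ 5.21 V

The load sits in parallel with R2, giving an effective lower resistance R2' = R2·R_L/(R2+R_L) = 9.913 MΩ.
Voltage divider with the loaded lower leg: V_out = 34.8 × 9.913/(56.3 + 9.913) = 34.8 × 0.1497 = 5.210 V.
(Unloaded it would be 10.8 V; the load pulls it down.)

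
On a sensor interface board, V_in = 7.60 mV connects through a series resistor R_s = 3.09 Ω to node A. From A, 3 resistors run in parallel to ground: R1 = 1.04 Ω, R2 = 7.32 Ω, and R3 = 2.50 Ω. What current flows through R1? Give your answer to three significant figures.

Combine the parallel branches: R_p = (1/1.04 + 1/7.32 + 1/2.50)⁻¹ = 0.6675 Ω.
Node voltage V_A = V_in · R_p/(R_s + R_p) = 7.60 × 0.1776 = 1.350 mV.
Branch current I = V_A/R1 = 1.350/1.04 = 1.298 mA.

I ≈ 1.30 mA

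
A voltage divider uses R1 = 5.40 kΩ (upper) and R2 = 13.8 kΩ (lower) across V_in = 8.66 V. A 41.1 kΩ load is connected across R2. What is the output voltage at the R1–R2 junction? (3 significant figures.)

V_out ≈ 5.69 V

R2 ‖ R_L = (13.8 × 41.1)/(13.8 + 41.1) = 10.33 kΩ.
Then V_out = V_in · R2'/(R1 + R2') = 8.66 × 10.33/15.73 = 5.687 V.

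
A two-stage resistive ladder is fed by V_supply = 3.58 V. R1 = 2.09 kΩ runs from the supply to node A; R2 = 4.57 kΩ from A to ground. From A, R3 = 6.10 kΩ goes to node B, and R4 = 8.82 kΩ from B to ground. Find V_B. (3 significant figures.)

Node A sees R2 in parallel with the series input of stage 2, R3 + R4 = 14.92 kΩ.
Effective lower resistance at A: R2 ‖ 14.92 = 3.498 kΩ.
So V_A = 3.58 × 0.6260 = 2.241 V.
Then the unloaded second divider: V_B = V_A × R4/(R3+R4) = 2.241 × 0.5912 = 1.325 V.

V_B ≈ 1.32 V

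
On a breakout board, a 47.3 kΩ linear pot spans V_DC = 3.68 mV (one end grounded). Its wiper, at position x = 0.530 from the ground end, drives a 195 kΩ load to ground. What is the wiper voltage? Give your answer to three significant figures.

V_out ≈ 1.84 mV

The pot divides into 22.23 kΩ above the wiper and 25.07 kΩ below.
(x·R_p) ‖ R_L = 22.21 kΩ.
Loaded-divider output: V_out = 3.68 × 0.4998 = 1.839 mV.
(Unloaded: V_out = x·V_DC = 1.95 mV.)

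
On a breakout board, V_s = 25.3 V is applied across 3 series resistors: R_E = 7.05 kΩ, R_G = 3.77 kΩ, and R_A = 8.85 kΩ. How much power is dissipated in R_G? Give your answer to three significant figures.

The common current is I = 25.3/19.67 = 1.286 mA.
P = I²R = 1.654 × 3.77 = 6.237 mW.

P ≈ 6.24 mW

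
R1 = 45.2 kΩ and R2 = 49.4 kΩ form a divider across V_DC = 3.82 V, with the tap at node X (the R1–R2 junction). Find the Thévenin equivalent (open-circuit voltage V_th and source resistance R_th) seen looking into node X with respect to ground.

Open-circuit (no load on X): V_th = V_DC · R2/(R1 + R2) = 3.82 × 49.4/(45.20 + 49.4) = 1.995 V.
Zeroing V_DC shorts the top of R1 to ground, so R_th = R1 ‖ R2 = 23.60 kΩ.

V_th ≈ 1.99 V, R_th ≈ 23.6 kΩ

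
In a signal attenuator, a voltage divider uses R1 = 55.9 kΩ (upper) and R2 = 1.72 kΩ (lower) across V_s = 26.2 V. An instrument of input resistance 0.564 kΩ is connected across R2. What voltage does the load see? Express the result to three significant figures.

V_out ≈ 0.198 V

First combine the lower leg with the load: R2 ‖ R_L = 0.4247 kΩ.
Voltage divider with the loaded lower leg: V_out = 26.2 × 0.4247/(55.9 + 0.4247) = 26.2 × 0.007541 = 0.1976 V.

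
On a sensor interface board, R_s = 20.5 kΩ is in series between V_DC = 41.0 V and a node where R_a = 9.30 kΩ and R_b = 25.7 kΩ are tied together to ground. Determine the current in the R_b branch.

Equivalent of the parallel group: R_p = 6.829 kΩ.
Node voltage V_A = V_DC · R_p/(R_s + R_p) = 41.0 × 0.2499 = 10.24 V.
Branch current I = V_A/R_b = 10.24/25.7 = 0.3986 mA.

I ≈ 0.399 mA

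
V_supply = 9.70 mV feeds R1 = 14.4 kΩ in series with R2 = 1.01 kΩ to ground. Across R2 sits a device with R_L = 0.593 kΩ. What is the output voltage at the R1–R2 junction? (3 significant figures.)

R2 ‖ R_L = (1.01 × 0.593)/(1.01 + 0.593) = 0.3736 kΩ.
Now apply the divider: V_out = 9.70 × 0.02529 = 0.2453 mV.
(Unloaded it would be 0.636 mV; the load pulls it down.)

V_out ≈ 0.245 mV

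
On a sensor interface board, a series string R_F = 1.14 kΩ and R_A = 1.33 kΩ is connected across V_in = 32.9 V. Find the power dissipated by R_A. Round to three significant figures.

ΣR = 2.470 kΩ → I = 32.9/2.470 = 13.32 mA.
P = I²R = 177.4 × 1.33 = 236.0 mW.

P ≈ 236 mW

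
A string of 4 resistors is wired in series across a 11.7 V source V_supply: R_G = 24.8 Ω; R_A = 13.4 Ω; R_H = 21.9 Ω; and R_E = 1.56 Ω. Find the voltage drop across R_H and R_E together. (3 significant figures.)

V ≈ 4.45 V

Total series resistance ΣR = 24.8 + 13.4 + 21.9 + 1.56 = 61.66 Ω.
R_{R_H..R_E} = 21.9 + 1.56 = 23.46 Ω.
By the voltage-divider rule, V = 11.7 × 23.46/61.66 = 4.452 V.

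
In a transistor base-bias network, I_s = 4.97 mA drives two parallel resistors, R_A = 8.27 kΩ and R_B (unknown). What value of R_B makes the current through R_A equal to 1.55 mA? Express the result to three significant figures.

R_B ≈ 3.75 kΩ

The fraction through R_A equals R_B/(R_A+R_B).
With f = 0.3119, R_B = R_A · f/(1−f) = 8.27 × 0.4532 = 3.748 kΩ.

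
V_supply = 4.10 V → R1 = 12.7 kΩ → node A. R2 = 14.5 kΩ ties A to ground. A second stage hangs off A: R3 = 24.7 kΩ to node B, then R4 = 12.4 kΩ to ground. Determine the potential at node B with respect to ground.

V_B ≈ 0.618 V

The second stage (R3 + R4 = 37.10 kΩ) loads node A in parallel with R2.
R2 ‖ (R3+R4) = 10.43 kΩ.
First divider: V_A = V_supply · 10.43/(12.7 + 10.43) = 1.848 V.
Stage 2 is unloaded, so V_B = V_A · R4/(R3+R4) = 1.848 × 12.4/37.10 = 0.6178 V.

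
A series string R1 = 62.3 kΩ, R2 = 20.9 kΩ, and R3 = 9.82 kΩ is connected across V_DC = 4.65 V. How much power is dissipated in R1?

P ≈ 0.156 mW

ΣR = 93.02 kΩ → I = 4.65/93.02 = 0.04999 mA.
V(R1) = I·R = 3.114 V; P = V·I = 3.114 × 0.04999 = 0.1557 mW.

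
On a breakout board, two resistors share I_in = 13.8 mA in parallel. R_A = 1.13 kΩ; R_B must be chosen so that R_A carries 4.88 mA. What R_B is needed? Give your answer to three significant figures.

Two-branch current divider: I_A = I_in · R_B/(R_A + R_B).
4.88/13.8 = R_B/(R_A + R_B) → R_B = R_A · (0.3536)/(1 − 0.3536) = 1.13 × 0.5471 = 0.6182 kΩ.

R_B ≈ 0.618 kΩ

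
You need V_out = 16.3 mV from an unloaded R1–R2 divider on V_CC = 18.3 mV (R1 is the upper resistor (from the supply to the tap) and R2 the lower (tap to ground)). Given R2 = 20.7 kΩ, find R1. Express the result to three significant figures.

Required fraction k = V_out/V_CC = 0.8907.
Rearranging, R1 = R2·(1−k)/k = 20.7 × 0.1227 = 2.540 kΩ.

R1 ≈ 2.54 kΩ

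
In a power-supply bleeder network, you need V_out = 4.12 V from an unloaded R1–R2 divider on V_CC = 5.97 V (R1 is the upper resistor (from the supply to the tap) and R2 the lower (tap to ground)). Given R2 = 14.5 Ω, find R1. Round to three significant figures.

V_out/V_CC = R2/(R1+R2) = 0.6901.
R1 = R2·(1/k − 1) = 14.5 × 0.4490 = 6.511 Ω.

R1 ≈ 6.51 Ω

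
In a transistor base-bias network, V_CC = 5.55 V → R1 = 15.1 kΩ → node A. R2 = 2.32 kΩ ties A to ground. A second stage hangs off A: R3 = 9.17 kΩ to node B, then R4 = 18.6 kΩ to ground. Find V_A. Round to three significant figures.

Looking into the second stage from A: R3 + R4 = 27.77 kΩ appears in parallel with R2.
R2 ‖ (R3+R4) = 2.141 kΩ.
V_A = 5.55 × 2.141/(15.1 + 2.141) = 0.6892 V.

V_A ≈ 0.689 V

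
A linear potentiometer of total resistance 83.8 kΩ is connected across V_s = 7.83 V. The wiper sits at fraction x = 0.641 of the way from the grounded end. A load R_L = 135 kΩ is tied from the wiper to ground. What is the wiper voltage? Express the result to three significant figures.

Lower segment x·R_p = 53.72 kΩ; upper segment (1−x)·R_p = 30.08 kΩ.
R_L loads the lower segment: effective lower R = 38.43 kΩ.
V_out = 7.83 × 38.43/(30.08 + 38.43) = 4.392 V.
(Unloaded: V_out = x·V_s = 5.02 V.)

V_out ≈ 4.39 V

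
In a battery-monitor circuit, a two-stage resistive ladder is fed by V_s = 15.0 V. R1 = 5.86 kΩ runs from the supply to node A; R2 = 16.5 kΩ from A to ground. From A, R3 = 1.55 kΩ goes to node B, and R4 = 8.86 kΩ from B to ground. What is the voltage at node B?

Node A sees R2 in parallel with the series input of stage 2, R3 + R4 = 10.41 kΩ.
R2 ‖ (R3+R4) = 6.383 kΩ.
V_A = 15.0 × 6.383/(5.86 + 6.383) = 7.820 V.
Then the unloaded second divider: V_B = V_A × R4/(R3+R4) = 7.820 × 0.8511 = 6.656 V.

V_B ≈ 6.66 V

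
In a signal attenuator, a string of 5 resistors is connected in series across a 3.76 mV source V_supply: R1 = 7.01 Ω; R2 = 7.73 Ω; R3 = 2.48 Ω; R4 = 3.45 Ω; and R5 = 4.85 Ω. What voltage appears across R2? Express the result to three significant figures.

V ≈ 1.14 mV

ΣR = 7.01 + 7.73 + 2.48 + 3.45 + 4.85 = 25.52 Ω.
V = V_supply · R/ΣR = 3.76 × 0.3029 = 1.139 mV.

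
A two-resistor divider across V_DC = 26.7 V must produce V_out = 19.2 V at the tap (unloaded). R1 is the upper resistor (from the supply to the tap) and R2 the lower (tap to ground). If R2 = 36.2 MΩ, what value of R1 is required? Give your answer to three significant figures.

The divider ratio is R2/(R1+R2) = 19.2/26.7 = 0.7191.
So R1 = R2 · (V_DC/V_out − 1) = 36.2 × (26.7/19.2 − 1) = 36.2 × 0.3906 = 14.14 MΩ.

R1 ≈ 14.1 MΩ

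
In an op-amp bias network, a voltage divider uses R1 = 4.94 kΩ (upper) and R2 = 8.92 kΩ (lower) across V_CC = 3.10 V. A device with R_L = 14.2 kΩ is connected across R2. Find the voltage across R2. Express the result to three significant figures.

First combine the lower leg with the load: R2 ‖ R_L = 5.479 kΩ.
Now apply the divider: V_out = 3.10 × 0.5258 = 1.630 V.
(Unloaded it would be 2.00 V; the load pulls it down.)

V_out ≈ 1.63 V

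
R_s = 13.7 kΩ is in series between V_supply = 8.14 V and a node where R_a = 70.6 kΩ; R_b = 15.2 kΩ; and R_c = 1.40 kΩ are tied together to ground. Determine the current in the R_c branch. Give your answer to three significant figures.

Parallel bank: R_p = 1/(1/70.6 + 1/15.2 + 1/1.40) = 1.259 kΩ.
V_A by voltage divider: V_A = 8.14 × 1.259/(13.7 + 1.259) = 0.6851 V.
Branch current I = V_A/R_c = 0.6851/1.40 = 0.4894 mA.

I ≈ 0.489 mA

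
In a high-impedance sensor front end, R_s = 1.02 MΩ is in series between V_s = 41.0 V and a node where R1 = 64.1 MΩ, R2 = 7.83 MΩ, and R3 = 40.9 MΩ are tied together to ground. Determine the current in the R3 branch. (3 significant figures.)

Combine the parallel branches: R_p = (1/64.1 + 1/7.83 + 1/40.9)⁻¹ = 5.961 MΩ.
Node voltage V_A = V_s · R_p/(R_s + R_p) = 41.0 × 0.8539 = 35.01 V.
I(R3) = V_A / R3 = 35.01/40.9 = 0.8560 µA.

I ≈ 0.856 µA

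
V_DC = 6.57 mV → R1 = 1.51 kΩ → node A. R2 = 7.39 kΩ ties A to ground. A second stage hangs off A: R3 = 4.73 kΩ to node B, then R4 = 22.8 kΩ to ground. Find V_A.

Looking into the second stage from A: R3 + R4 = 27.53 kΩ appears in parallel with R2.
R2 ‖ (R3+R4) = 5.826 kΩ.
First divider: V_A = V_DC · 5.826/(1.51 + 5.826) = 5.218 mV.

V_A ≈ 5.22 mV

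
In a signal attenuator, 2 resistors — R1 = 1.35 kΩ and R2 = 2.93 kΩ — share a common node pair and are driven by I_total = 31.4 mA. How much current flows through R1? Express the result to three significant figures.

For two parallel branches, I_k = I_total · (other R)/(sum of R).
So I = 31.4 × 2.93/4.280 = 21.50 mA.

I ≈ 21.5 mA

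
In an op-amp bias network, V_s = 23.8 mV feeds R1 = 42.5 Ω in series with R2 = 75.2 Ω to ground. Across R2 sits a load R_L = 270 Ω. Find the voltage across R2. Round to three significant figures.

V_out ≈ 13.8 mV

The load sits in parallel with R2, giving an effective lower resistance R2' = R2·R_L/(R2+R_L) = 58.82 Ω.
Voltage divider with the loaded lower leg: V_out = 23.8 × 58.82/(42.5 + 58.82) = 23.8 × 0.5805 = 13.82 mV.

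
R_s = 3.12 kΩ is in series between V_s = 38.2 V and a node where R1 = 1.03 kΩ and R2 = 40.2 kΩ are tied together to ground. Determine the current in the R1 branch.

I ≈ 9.03 mA

Equivalent of the parallel group: R_p = 1.004 kΩ.
Node voltage V_A = V_s · R_p/(R_s + R_p) = 38.2 × 0.2435 = 9.302 V.
I(R1) = V_A / R1 = 9.302/1.03 = 9.031 mA.
(Check via current divider: I_total = 9.262 mA; share G_k/ΣG = 0.9750 → same result.)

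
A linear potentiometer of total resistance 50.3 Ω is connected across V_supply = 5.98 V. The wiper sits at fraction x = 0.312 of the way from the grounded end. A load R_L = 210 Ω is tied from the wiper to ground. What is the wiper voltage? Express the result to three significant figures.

V_out ≈ 1.77 V

The pot divides into 34.61 Ω above the wiper and 15.69 Ω below.
(x·R_p) ‖ R_L = 14.60 Ω.
Loaded-divider output: V_out = 5.98 × 0.2967 = 1.775 V.
(Unloaded: V_out = x·V_supply = 1.87 V.)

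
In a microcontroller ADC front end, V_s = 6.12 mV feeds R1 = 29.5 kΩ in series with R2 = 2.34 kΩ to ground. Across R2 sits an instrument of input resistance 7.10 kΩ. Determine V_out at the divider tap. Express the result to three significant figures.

V_out ≈ 0.345 mV

R2 ‖ R_L = (2.34 × 7.10)/(2.34 + 7.10) = 1.760 kΩ.
Voltage divider with the loaded lower leg: V_out = 6.12 × 1.760/(29.5 + 1.760) = 6.12 × 0.05630 = 0.3446 mV.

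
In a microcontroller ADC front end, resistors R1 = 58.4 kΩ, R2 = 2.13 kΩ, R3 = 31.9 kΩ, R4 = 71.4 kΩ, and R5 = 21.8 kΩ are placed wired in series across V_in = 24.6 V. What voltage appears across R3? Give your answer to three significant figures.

Series total: ΣR = 58.4 + 2.13 + 31.9 + 71.4 + 21.8 = 185.6 kΩ.
Voltage divider: V = V_in · (31.90 / 185.6) = 24.6 × 0.1718 = 4.227 V.

V ≈ 4.23 V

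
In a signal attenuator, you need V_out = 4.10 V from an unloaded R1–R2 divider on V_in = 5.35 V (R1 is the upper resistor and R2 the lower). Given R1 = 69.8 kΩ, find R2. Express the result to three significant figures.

R2 ≈ 229 kΩ

Required fraction k = V_out/V_in = 0.7664.
R2 = R1 · 0.7664/(1 − 0.7664) = 228.9 kΩ.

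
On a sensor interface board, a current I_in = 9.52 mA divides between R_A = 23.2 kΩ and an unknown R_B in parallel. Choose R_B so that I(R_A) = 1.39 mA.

R_B ≈ 3.97 kΩ

The fraction through R_A equals R_B/(R_A+R_B).
1.39/9.52 = R_B/(R_A + R_B) → R_B = R_A · (0.1460)/(1 − 0.1460) = 23.2 × 0.1710 = 3.967 kΩ.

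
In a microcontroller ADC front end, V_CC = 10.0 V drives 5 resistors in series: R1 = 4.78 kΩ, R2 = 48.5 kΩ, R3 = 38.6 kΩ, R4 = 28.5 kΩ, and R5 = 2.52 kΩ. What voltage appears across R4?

V ≈ 2.32 V

Total series resistance ΣR = 4.78 + 48.5 + 38.6 + 28.5 + 2.52 = 122.9 kΩ.
V = V_CC · R/ΣR = 10.0 × 0.2319 = 2.319 V.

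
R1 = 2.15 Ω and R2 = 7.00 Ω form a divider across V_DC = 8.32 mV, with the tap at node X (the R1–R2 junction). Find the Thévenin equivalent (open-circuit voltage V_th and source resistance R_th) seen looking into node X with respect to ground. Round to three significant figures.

V_th ≈ 6.37 mV, R_th ≈ 1.64 Ω

V_th is the unloaded tap voltage: V_DC · R2/(R1+R2) = 8.32 × 0.7650 = 6.365 mV.
Zeroing V_DC shorts the top of R1 to ground, so R_th = R1 ‖ R2 = 1.645 Ω.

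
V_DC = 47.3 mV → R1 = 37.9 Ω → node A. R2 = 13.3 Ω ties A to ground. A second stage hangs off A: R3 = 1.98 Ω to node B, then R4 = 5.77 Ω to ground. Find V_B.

Node A sees R2 in parallel with the series input of stage 2, R3 + R4 = 7.750 Ω.
R2 ‖ (R3+R4) = 4.897 Ω.
V_A = 47.3 × 4.897/(37.9 + 4.897) = 5.412 mV.
Then the unloaded second divider: V_B = V_A × R4/(R3+R4) = 5.412 × 0.7445 = 4.029 mV.

V_B ≈ 4.03 mV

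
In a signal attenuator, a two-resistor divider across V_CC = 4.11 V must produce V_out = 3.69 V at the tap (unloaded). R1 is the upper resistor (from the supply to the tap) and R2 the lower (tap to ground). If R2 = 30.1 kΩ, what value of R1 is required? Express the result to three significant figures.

V_out/V_CC = R2/(R1+R2) = 0.8978.
Rearranging, R1 = R2·(1−k)/k = 30.1 × 0.1138 = 3.426 kΩ.

R1 ≈ 3.43 kΩ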